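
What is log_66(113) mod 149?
138

Baby-step giant-step with step n = ⌈√149⌉ = 13.
Baby steps 66^j mod 149 (j:value) for j=0..12: 0:1, 1:66, 2:35, 3:75, 4:33, 5:92, 6:112, 7:91, 8:46, 9:56, 10:120, 11:23, 12:28.
Giant-step multiplier: 66^(-13) ≡ 66^(148-13) = 66^135 ≡ 77 (mod 149).
Giant steps γ_i = 113·77^i mod 149: γ_0=113, γ_1=59, γ_2=73, γ_3=108, γ_4=121, γ_5=79, γ_6=123, γ_7=84, γ_8=61, γ_9=78, γ_10=46 (in table at j=8).
x = i·n + j = 10·13 + 8 = 138.
Check: 66^138 ≡ 113 (mod 149).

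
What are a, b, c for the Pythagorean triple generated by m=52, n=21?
(2263, 2184, 3145)

Euclid's formula: a = m² - n², b = 2mn, c = m² + n²
m = 52, n = 21
a = 52² - 21² = 2704 - 441 = 2263
b = 2 × 52 × 21 = 2184
c = 52² + 21² = 2704 + 441 = 3145
Verification: 2263² + 2184² = 5121169 + 4769856 = 9891025 = 3145² ✓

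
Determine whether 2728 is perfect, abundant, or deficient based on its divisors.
abundant

Proper divisors of 2728: sum = 1 + 2 + 4 + 8 + 11 + 22 + 31 + 44 + 62 + 88 + 124 + 248 + 341 + 682 + 1364 = 3032
Since 3032 > 2728, 2728 is abundant.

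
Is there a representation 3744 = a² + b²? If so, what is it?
12² + 60² (a=12, b=60)

Factorization: 3744 = 2^5 × 3^2 × 13
By Fermat: n is sum of two squares iff every prime p ≡ 3 (mod 4) appears to even power.
All primes ≡ 3 (mod 4) appear to even power.
Search a = 0, 1, 2, … for 3744 - a² a perfect square: first hit at a = 12: 3744 - 144 = 3600 = 60².
3744 = 12² + 60² = 144 + 3600 ✓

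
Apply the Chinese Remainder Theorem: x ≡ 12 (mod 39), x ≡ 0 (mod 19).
285

Using Chinese Remainder Theorem:
M = 39 × 19 = 741
M1 = 19, M2 = 39
y1 = 19^(-1) mod 39 = 37
y2 = 39^(-1) mod 19 = 1
x = (12×19×37 + 0×39×1) mod 741 = 285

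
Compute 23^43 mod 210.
107

Repeated squaring. Binary of 43 = 101011.
23^1 ≡ 23 (mod 210); 23^2 ≡ 109 (mod 210); 23^4 ≡ 121 (mod 210); 23^8 ≡ 151 (mod 210); 23^16 ≡ 121 (mod 210); 23^32 ≡ 151 (mod 210)
23^43 = 23^1 × 23^2 × 23^8 × 23^32 ≡ 107 (mod 210)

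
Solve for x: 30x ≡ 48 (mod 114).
x ≡ 13 (mod 19)

gcd(30, 114) = 6, which divides 48, so solutions exist.
Divide through by 6: 5x ≡ 8 (mod 19).
Find 5^(-1) mod 19 by the extended Euclidean algorithm:
19 = 3 × 5 + 4  ⟹  4 = (1)·19 + (-3)·5
5 = 1 × 4 + 1  ⟹  1 = (-1)·19 + (4)·5
So (4)·5 ≡ 1 (mod 19), i.e. 5^(-1) ≡ 4 (mod 19).
x ≡ 4 × 8 = 32 ≡ 13 (mod 19).
Check: 30 × 13 = 390 ≡ 48 (mod 114).
x ≡ 13 (mod 19), giving 6 solutions mod 114.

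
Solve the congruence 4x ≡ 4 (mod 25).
x ≡ 1 (mod 25)

gcd(4, 25) = 1, which divides 4, so solutions exist.
Find 4^(-1) mod 25 by the extended Euclidean algorithm:
25 = 6 × 4 + 1  ⟹  1 = (1)·25 + (-6)·4
So (-6)·4 ≡ 1 (mod 25), i.e. 4^(-1) ≡ -6 ≡ 19 (mod 25).
x ≡ 19 × 4 = 76 ≡ 1 (mod 25).
Check: 4 × 1 = 4 ≡ 4 (mod 25).
Unique solution: x ≡ 1 (mod 25)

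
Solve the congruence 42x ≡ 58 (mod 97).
x ≡ 6 (mod 97)

gcd(42, 97) = 1, which divides 58, so solutions exist.
Find 42^(-1) mod 97 by the extended Euclidean algorithm:
97 = 2 × 42 + 13  ⟹  13 = (1)·97 + (-2)·42
42 = 3 × 13 + 3  ⟹  3 = (-3)·97 + (7)·42
13 = 4 × 3 + 1  ⟹  1 = (13)·97 + (-30)·42
So (-30)·42 ≡ 1 (mod 97), i.e. 42^(-1) ≡ -30 ≡ 67 (mod 97).
x ≡ 67 × 58 = 3886 ≡ 6 (mod 97).
Check: 42 × 6 = 252 ≡ 58 (mod 97).
Unique solution: x ≡ 6 (mod 97)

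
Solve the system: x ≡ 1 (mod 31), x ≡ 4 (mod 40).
404

Using Chinese Remainder Theorem:
M = 31 × 40 = 1240
M1 = 40, M2 = 31
y1 = 40^(-1) mod 31 = 7
y2 = 31^(-1) mod 40 = 31
x = (1×40×7 + 4×31×31) mod 1240 = 404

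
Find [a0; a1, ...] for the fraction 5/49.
[0; 9, 1, 4]

Euclidean algorithm steps:
5 = 0 × 49 + 5
49 = 9 × 5 + 4
5 = 1 × 4 + 1
4 = 4 × 1 + 0
Continued fraction: [0; 9, 1, 4]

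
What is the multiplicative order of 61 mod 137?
68

137 is prime, so ord(61) divides φ(137) = 136.
Divisors of 136: 1, 2, 4, 8, 17, 34, 68, 136.
Repeated squaring: 61^1 ≡ 61, 61^2 ≡ 22, 61^4 ≡ 73, 61^8 ≡ 123, 61^16 ≡ 59, 61^32 ≡ 56, 61^64 ≡ 122, 61^128 ≡ 88 (mod 137).
Test 61^d mod 137 for each divisor d in increasing order:
61^1 ≡ 61
61^2 ≡ 22
61^4 ≡ 73
61^8 ≡ 123
61^17 = 61^16·61^1 ≡ 37
61^34 = 61^32·61^2 ≡ 136
61^68 = 61^64·61^4 ≡ 1  ← first divisor giving 1
The order is 68.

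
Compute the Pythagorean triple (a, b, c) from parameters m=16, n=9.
(175, 288, 337)

Euclid's formula: a = m² - n², b = 2mn, c = m² + n²
m = 16, n = 9
a = 16² - 9² = 256 - 81 = 175
b = 2 × 16 × 9 = 288
c = 16² + 9² = 256 + 81 = 337
Verification: 175² + 288² = 30625 + 82944 = 113569 = 337² ✓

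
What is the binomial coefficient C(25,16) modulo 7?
4

Using Lucas' theorem:
Write n=25 and k=16 in base 7:
n in base 7: [3, 4]
k in base 7: [2, 2]
C(25,16) mod 7 = ∏ C(n_i, k_i) mod 7
Digit binomials (mod 7): C(3,2) = 3; C(4,2) = 6
Product: 3 × 6 = 18 ≡ 4 (mod 7)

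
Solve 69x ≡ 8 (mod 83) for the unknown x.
x ≡ 35 (mod 83)

gcd(69, 83) = 1, which divides 8, so solutions exist.
Find 69^(-1) mod 83 by the extended Euclidean algorithm:
83 = 1 × 69 + 14  ⟹  14 = (1)·83 + (-1)·69
69 = 4 × 14 + 13  ⟹  13 = (-4)·83 + (5)·69
14 = 1 × 13 + 1  ⟹  1 = (5)·83 + (-6)·69
So (-6)·69 ≡ 1 (mod 83), i.e. 69^(-1) ≡ -6 ≡ 77 (mod 83).
x ≡ 77 × 8 = 616 ≡ 35 (mod 83).
Check: 69 × 35 = 2415 ≡ 8 (mod 83).
Unique solution: x ≡ 35 (mod 83)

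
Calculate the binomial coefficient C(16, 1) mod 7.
2

Using Lucas' theorem:
Write n=16 and k=1 in base 7:
n in base 7: [2, 2]
k in base 7: [0, 1]
C(16,1) mod 7 = ∏ C(n_i, k_i) mod 7
Digit binomials (mod 7): C(2,0) = 1; C(2,1) = 2
Product: 1 × 2 = 2 ≡ 2 (mod 7)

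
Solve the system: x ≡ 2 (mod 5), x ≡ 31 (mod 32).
127

Using Chinese Remainder Theorem:
M = 5 × 32 = 160
M1 = 32, M2 = 5
y1 = 32^(-1) mod 5 = 3
y2 = 5^(-1) mod 32 = 13
x = (2×32×3 + 31×5×13) mod 160 = 127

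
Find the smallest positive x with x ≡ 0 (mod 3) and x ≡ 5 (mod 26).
57

Using Chinese Remainder Theorem:
M = 3 × 26 = 78
M1 = 26, M2 = 3
y1 = 26^(-1) mod 3 = 2
y2 = 3^(-1) mod 26 = 9
x = (0×26×2 + 5×3×9) mod 78 = 57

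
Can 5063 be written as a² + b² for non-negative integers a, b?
Not possible

Factorization: 5063 = 61 × 83
By Fermat: n is sum of two squares iff every prime p ≡ 3 (mod 4) appears to even power.
Prime(s) ≡ 3 (mod 4) with odd exponent: [(83, 1)]
Therefore 5063 cannot be expressed as a² + b².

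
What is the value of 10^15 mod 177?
52

Repeated squaring. Binary of 15 = 1111.
10^1 ≡ 10 (mod 177); 10^2 ≡ 100 (mod 177); 10^4 ≡ 88 (mod 177); 10^8 ≡ 133 (mod 177)
10^15 = 10^1 × 10^2 × 10^4 × 10^8 ≡ 52 (mod 177)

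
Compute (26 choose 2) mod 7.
3

Using Lucas' theorem:
Write n=26 and k=2 in base 7:
n in base 7: [3, 5]
k in base 7: [0, 2]
C(26,2) mod 7 = ∏ C(n_i, k_i) mod 7
Digit binomials (mod 7): C(3,0) = 1; C(5,2) = 10 ≡ 3
Product: 1 × 3 = 3 ≡ 3 (mod 7)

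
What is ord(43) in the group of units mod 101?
50

101 is prime, so ord(43) divides φ(101) = 100.
Divisors of 100: 1, 2, 4, 5, 10, 20, 25, 50, 100.
Repeated squaring: 43^1 ≡ 43, 43^2 ≡ 31, 43^4 ≡ 52, 43^8 ≡ 78, 43^16 ≡ 24, 43^32 ≡ 71, 43^64 ≡ 92 (mod 101).
Test 43^d mod 101 for each divisor d in increasing order:
43^1 ≡ 43
43^2 ≡ 31
43^4 ≡ 52
43^5 = 43^4·43^1 ≡ 14
43^10 = 43^8·43^2 ≡ 95
43^20 = 43^16·43^4 ≡ 36
43^25 = 43^16·43^8·43^1 ≡ 100
43^50 = 43^32·43^16·43^2 ≡ 1  ← first divisor giving 1
The order is 50.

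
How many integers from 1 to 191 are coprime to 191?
190

191 = 191
φ(n) = n × ∏(1 - 1/p) for each prime p dividing n
φ(191) = 191 × (1 - 1/191) = 190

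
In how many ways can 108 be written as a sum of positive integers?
483502844

p(n) counts ways to write n as a sum of positive integers (order ignored).
Euler's pentagonal recurrence: p(k) = p(k-1) + p(k-2) - p(k-5) - p(k-7) + p(k-12) + p(k-15) - ... (offsets j(3j∓1)/2, signs ++--, p(0)=1, p(<0)=0).
DP table for k = 0..107: p(0)=1, p(1)=1, p(2)=2, p(3)=3, p(4)=5, p(5)=7, p(6)=11, p(7)=15, p(8)=22, p(9)=30, p(10)=42, p(11)=56, p(12)=77, p(13)=101, p(14)=135, p(15)=176, p(16)=231, p(17)=297, p(18)=385, p(19)=490, p(20)=627, p(21)=792, p(22)=1002, p(23)=1255, p(24)=1575, p(25)=1958, p(26)=2436, p(27)=3010, p(28)=3718, p(29)=4565, p(30)=5604, p(31)=6842, p(32)=8349, p(33)=10143, p(34)=12310, p(35)=14883, p(36)=17977, p(37)=21637, p(38)=26015, p(39)=31185, p(40)=37338, p(41)=44583, p(42)=53174, p(43)=63261, p(44)=75175, p(45)=89134, p(46)=105558, p(47)=124754, p(48)=147273, p(49)=173525, p(50)=204226, p(51)=239943, p(52)=281589, p(53)=329931, p(54)=386155, p(55)=451276, p(56)=526823, p(57)=614154, p(58)=715220, p(59)=831820, p(60)=966467, p(61)=1121505, p(62)=1300156, p(63)=1505499, p(64)=1741630, p(65)=2012558, p(66)=2323520, p(67)=2679689, p(68)=3087735, p(69)=3554345, p(70)=4087968, p(71)=4697205, p(72)=5392783, p(73)=6185689, p(74)=7089500, p(75)=8118264, p(76)=9289091, p(77)=10619863, p(78)=12132164, p(79)=13848650, p(80)=15796476, p(81)=18004327, p(82)=20506255, p(83)=23338469, p(84)=26543660, p(85)=30167357, p(86)=34262962, p(87)=38887673, p(88)=44108109, p(89)=49995925, p(90)=56634173, p(91)=64112359, p(92)=72533807, p(93)=82010177, p(94)=92669720, p(95)=104651419, p(96)=118114304, p(97)=133230930, p(98)=150198136, p(99)=169229875, p(100)=190569292, p(101)=214481126, p(102)=241265379, p(103)=271248950, p(104)=304801365, p(105)=342325709, p(106)=384276336, p(107)=431149389.
Final step: p(108) = p(107) + p(106) - p(103) - p(101) + p(96) + p(93) - p(86) - p(82) + p(73) + p(68) - p(57) - p(51) + p(38) + p(31) - p(16) - p(8)
= 431149389 + 384276336 - 271248950 - 214481126 + 118114304 + 82010177 - 34262962 - 20506255 + 6185689 + 3087735 - 614154 - 239943 + 26015 + 6842 - 231 - 22
= 483502844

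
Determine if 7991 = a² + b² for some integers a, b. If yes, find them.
Not possible

Factorization: 7991 = 61 × 131
By Fermat: n is sum of two squares iff every prime p ≡ 3 (mod 4) appears to even power.
Prime(s) ≡ 3 (mod 4) with odd exponent: [(131, 1)]
Therefore 7991 cannot be expressed as a² + b².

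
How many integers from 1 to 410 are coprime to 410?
160

410 = 2 × 5 × 41
φ(n) = n × ∏(1 - 1/p) for each prime p dividing n
φ(410) = 410 × (1 - 1/2) × (1 - 1/5) × (1 - 1/41) = 160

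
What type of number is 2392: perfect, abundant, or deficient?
abundant

Proper divisors of 2392: sum = 1 + 2 + 4 + 8 + 13 + 23 + 26 + 46 + 52 + 92 + 104 + 184 + 299 + 598 + 1196 = 2648
Since 2648 > 2392, 2392 is abundant.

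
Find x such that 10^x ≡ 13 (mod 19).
13

Baby-step giant-step with step n = ⌈√19⌉ = 5.
Baby steps 10^j mod 19 (j:value) for j=0..4: 0:1, 1:10, 2:5, 3:12, 4:6.
Giant-step multiplier: 10^(-5) ≡ 10^(18-5) = 10^13 ≡ 13 (mod 19).
Giant steps γ_i = 13·13^i mod 19: γ_0=13, γ_1=17, γ_2=12 (in table at j=3).
x = i·n + j = 2·5 + 3 = 13.
Check: 10^13 ≡ 13 (mod 19).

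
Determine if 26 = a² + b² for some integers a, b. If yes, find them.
1² + 5² (a=1, b=5)

Factorization: 26 = 2 × 13
By Fermat: n is sum of two squares iff every prime p ≡ 3 (mod 4) appears to even power.
All primes ≡ 3 (mod 4) appear to even power.
Search a = 0, 1, 2, … for 26 - a² a perfect square: first hit at a = 1: 26 - 1 = 25 = 5².
26 = 1² + 5² = 1 + 25 ✓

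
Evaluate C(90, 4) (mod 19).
13

Using Lucas' theorem:
Write n=90 and k=4 in base 19:
n in base 19: [4, 14]
k in base 19: [0, 4]
C(90,4) mod 19 = ∏ C(n_i, k_i) mod 19
Digit binomials (mod 19): C(4,0) = 1; C(14,4) = 1001 ≡ 13
Product: 1 × 13 = 13 ≡ 13 (mod 19)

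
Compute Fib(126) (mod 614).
8

Matrix identity: Q^n = [[F_(n+1), F_n], [F_n, F_(n-1)]] with Q = [[1,1],[1,0]].
n = 126 = 1111110₂. Square-and-multiply, entries mod 614:
Q^1 = [[1,1],[1,0]]
Q^3 = (Q^1)²·Q = [[3,2],[2,1]]
Q^7 = (Q^3)²·Q = [[21,13],[13,8]]
Q^15 = (Q^7)²·Q = [[373,610],[610,377]]
Q^31 = (Q^15)²·Q = [[451,381],[381,70]]
Q^63 = (Q^31)²·Q = [[603,424],[424,179]]
Q^126 = (Q^63)² = [[609,8],[8,601]]
F_126 mod 614 = Q^126[0][1] = 8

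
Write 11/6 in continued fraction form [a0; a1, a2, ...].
[1; 1, 5]

Euclidean algorithm steps:
11 = 1 × 6 + 5
6 = 1 × 5 + 1
5 = 5 × 1 + 0
Continued fraction: [1; 1, 5]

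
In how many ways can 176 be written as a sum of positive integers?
476715857290

p(n) counts ways to write n as a sum of positive integers (order ignored).
Euler's pentagonal recurrence: p(k) = p(k-1) + p(k-2) - p(k-5) - p(k-7) + p(k-12) + p(k-15) - ... (offsets j(3j∓1)/2, signs ++--, p(0)=1, p(<0)=0).
DP table for k = 0..175: p(0)=1, p(1)=1, p(2)=2, p(3)=3, p(4)=5, p(5)=7, p(6)=11, p(7)=15, p(8)=22, p(9)=30, p(10)=42, p(11)=56, p(12)=77, p(13)=101, p(14)=135, p(15)=176, p(16)=231, p(17)=297, p(18)=385, p(19)=490, p(20)=627, p(21)=792, p(22)=1002, p(23)=1255, p(24)=1575, p(25)=1958, p(26)=2436, p(27)=3010, p(28)=3718, p(29)=4565, p(30)=5604, p(31)=6842, p(32)=8349, p(33)=10143, p(34)=12310, p(35)=14883, p(36)=17977, p(37)=21637, p(38)=26015, p(39)=31185, p(40)=37338, p(41)=44583, p(42)=53174, p(43)=63261, p(44)=75175, p(45)=89134, p(46)=105558, p(47)=124754, p(48)=147273, p(49)=173525, p(50)=204226, p(51)=239943, p(52)=281589, p(53)=329931, p(54)=386155, p(55)=451276, p(56)=526823, p(57)=614154, p(58)=715220, p(59)=831820, p(60)=966467, p(61)=1121505, p(62)=1300156, p(63)=1505499, p(64)=1741630, p(65)=2012558, p(66)=2323520, p(67)=2679689, p(68)=3087735, p(69)=3554345, p(70)=4087968, p(71)=4697205, p(72)=5392783, p(73)=6185689, p(74)=7089500, p(75)=8118264, p(76)=9289091, p(77)=10619863, p(78)=12132164, p(79)=13848650, p(80)=15796476, p(81)=18004327, p(82)=20506255, p(83)=23338469, p(84)=26543660, p(85)=30167357, p(86)=34262962, p(87)=38887673, p(88)=44108109, p(89)=49995925, p(90)=56634173, p(91)=64112359, p(92)=72533807, p(93)=82010177, p(94)=92669720, p(95)=104651419, p(96)=118114304, p(97)=133230930, p(98)=150198136, p(99)=169229875, p(100)=190569292, p(101)=214481126, p(102)=241265379, p(103)=271248950, p(104)=304801365, p(105)=342325709, p(106)=384276336, p(107)=431149389, p(108)=483502844, p(109)=541946240, p(110)=607163746, p(111)=679903203, p(112)=761002156, p(113)=851376628, p(114)=952050665, p(115)=1064144451, p(116)=1188908248, p(117)=1327710076, p(118)=1482074143, p(119)=1653668665, p(120)=1844349560, p(121)=2056148051, p(122)=2291320912, p(123)=2552338241, p(124)=2841940500, p(125)=3163127352, p(126)=3519222692, p(127)=3913864295, p(128)=4351078600, p(129)=4835271870, p(130)=5371315400, p(131)=5964539504, p(132)=6620830889, p(133)=7346629512, p(134)=8149040695, p(135)=9035836076, p(136)=10015581680, p(137)=11097645016, p(138)=12292341831, p(139)=13610949895, p(140)=15065878135, p(141)=16670689208, p(142)=18440293320, p(143)=20390982757, p(144)=22540654445, p(145)=24908858009, p(146)=27517052599, p(147)=30388671978, p(148)=33549419497, p(149)=37027355200, p(150)=40853235313, p(151)=45060624582, p(152)=49686288421, p(153)=54770336324, p(154)=60356673280, p(155)=66493182097, p(156)=73232243759, p(157)=80630964769, p(158)=88751778802, p(159)=97662728555, p(160)=107438159466, p(161)=118159068427, p(162)=129913904637, p(163)=142798995930, p(164)=156919475295, p(165)=172389800255, p(166)=189334822579, p(167)=207890420102, p(168)=228204732751, p(169)=250438925115, p(170)=274768617130, p(171)=301384802048, p(172)=330495499613, p(173)=362326859895, p(174)=397125074750, p(175)=435157697830.
Final step: p(176) = p(175) + p(174) - p(171) - p(169) + p(164) + p(161) - p(154) - p(150) + p(141) + p(136) - p(125) - p(119) + p(106) + p(99) - p(84) - p(76) + p(59) + p(50) - p(31) - p(21) + p(0)
= 435157697830 + 397125074750 - 301384802048 - 250438925115 + 156919475295 + 118159068427 - 60356673280 - 40853235313 + 16670689208 + 10015581680 - 3163127352 - 1653668665 + 384276336 + 169229875 - 26543660 - 9289091 + 831820 + 204226 - 6842 - 792 + 1
= 476715857290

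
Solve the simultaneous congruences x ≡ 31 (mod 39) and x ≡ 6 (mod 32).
70

Using Chinese Remainder Theorem:
M = 39 × 32 = 1248
M1 = 32, M2 = 39
y1 = 32^(-1) mod 39 = 11
y2 = 39^(-1) mod 32 = 23
x = (31×32×11 + 6×39×23) mod 1248 = 70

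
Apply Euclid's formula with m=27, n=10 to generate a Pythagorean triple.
(629, 540, 829)

Euclid's formula: a = m² - n², b = 2mn, c = m² + n²
m = 27, n = 10
a = 27² - 10² = 729 - 100 = 629
b = 2 × 27 × 10 = 540
c = 27² + 10² = 729 + 100 = 829
Verification: 629² + 540² = 395641 + 291600 = 687241 = 829² ✓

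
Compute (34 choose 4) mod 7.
1

Using Lucas' theorem:
Write n=34 and k=4 in base 7:
n in base 7: [4, 6]
k in base 7: [0, 4]
C(34,4) mod 7 = ∏ C(n_i, k_i) mod 7
Digit binomials (mod 7): C(4,0) = 1; C(6,4) = 15 ≡ 1
Product: 1 × 1 = 1 ≡ 1 (mod 7)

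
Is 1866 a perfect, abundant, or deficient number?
abundant

Proper divisors of 1866: sum = 1 + 2 + 3 + 6 + 311 + 622 + 933 = 1878
Since 1878 > 1866, 1866 is abundant.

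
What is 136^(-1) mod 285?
241

gcd(136, 285) = 1, so the inverse exists.
Extended Euclidean algorithm on (285, 136):
285 = 2 × 136 + 13  ⟹  13 = (1)·285 + (-2)·136
136 = 10 × 13 + 6  ⟹  6 = (-10)·285 + (21)·136
13 = 2 × 6 + 1  ⟹  1 = (21)·285 + (-44)·136
So (-44)·136 ≡ 1 (mod 285), i.e. 136^(-1) ≡ -44 ≡ 241 (mod 285).
Check: 136 × 241 = 32776 ≡ 1 (mod 285)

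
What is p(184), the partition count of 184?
980462880430

p(n) counts ways to write n as a sum of positive integers (order ignored).
Euler's pentagonal recurrence: p(k) = p(k-1) + p(k-2) - p(k-5) - p(k-7) + p(k-12) + p(k-15) - ... (offsets j(3j∓1)/2, signs ++--, p(0)=1, p(<0)=0).
DP table for k = 0..183: p(0)=1, p(1)=1, p(2)=2, p(3)=3, p(4)=5, p(5)=7, p(6)=11, p(7)=15, p(8)=22, p(9)=30, p(10)=42, p(11)=56, p(12)=77, p(13)=101, p(14)=135, p(15)=176, p(16)=231, p(17)=297, p(18)=385, p(19)=490, p(20)=627, p(21)=792, p(22)=1002, p(23)=1255, p(24)=1575, p(25)=1958, p(26)=2436, p(27)=3010, p(28)=3718, p(29)=4565, p(30)=5604, p(31)=6842, p(32)=8349, p(33)=10143, p(34)=12310, p(35)=14883, p(36)=17977, p(37)=21637, p(38)=26015, p(39)=31185, p(40)=37338, p(41)=44583, p(42)=53174, p(43)=63261, p(44)=75175, p(45)=89134, p(46)=105558, p(47)=124754, p(48)=147273, p(49)=173525, p(50)=204226, p(51)=239943, p(52)=281589, p(53)=329931, p(54)=386155, p(55)=451276, p(56)=526823, p(57)=614154, p(58)=715220, p(59)=831820, p(60)=966467, p(61)=1121505, p(62)=1300156, p(63)=1505499, p(64)=1741630, p(65)=2012558, p(66)=2323520, p(67)=2679689, p(68)=3087735, p(69)=3554345, p(70)=4087968, p(71)=4697205, p(72)=5392783, p(73)=6185689, p(74)=7089500, p(75)=8118264, p(76)=9289091, p(77)=10619863, p(78)=12132164, p(79)=13848650, p(80)=15796476, p(81)=18004327, p(82)=20506255, p(83)=23338469, p(84)=26543660, p(85)=30167357, p(86)=34262962, p(87)=38887673, p(88)=44108109, p(89)=49995925, p(90)=56634173, p(91)=64112359, p(92)=72533807, p(93)=82010177, p(94)=92669720, p(95)=104651419, p(96)=118114304, p(97)=133230930, p(98)=150198136, p(99)=169229875, p(100)=190569292, p(101)=214481126, p(102)=241265379, p(103)=271248950, p(104)=304801365, p(105)=342325709, p(106)=384276336, p(107)=431149389, p(108)=483502844, p(109)=541946240, p(110)=607163746, p(111)=679903203, p(112)=761002156, p(113)=851376628, p(114)=952050665, p(115)=1064144451, p(116)=1188908248, p(117)=1327710076, p(118)=1482074143, p(119)=1653668665, p(120)=1844349560, p(121)=2056148051, p(122)=2291320912, p(123)=2552338241, p(124)=2841940500, p(125)=3163127352, p(126)=3519222692, p(127)=3913864295, p(128)=4351078600, p(129)=4835271870, p(130)=5371315400, p(131)=5964539504, p(132)=6620830889, p(133)=7346629512, p(134)=8149040695, p(135)=9035836076, p(136)=10015581680, p(137)=11097645016, p(138)=12292341831, p(139)=13610949895, p(140)=15065878135, p(141)=16670689208, p(142)=18440293320, p(143)=20390982757, p(144)=22540654445, p(145)=24908858009, p(146)=27517052599, p(147)=30388671978, p(148)=33549419497, p(149)=37027355200, p(150)=40853235313, p(151)=45060624582, p(152)=49686288421, p(153)=54770336324, p(154)=60356673280, p(155)=66493182097, p(156)=73232243759, p(157)=80630964769, p(158)=88751778802, p(159)=97662728555, p(160)=107438159466, p(161)=118159068427, p(162)=129913904637, p(163)=142798995930, p(164)=156919475295, p(165)=172389800255, p(166)=189334822579, p(167)=207890420102, p(168)=228204732751, p(169)=250438925115, p(170)=274768617130, p(171)=301384802048, p(172)=330495499613, p(173)=362326859895, p(174)=397125074750, p(175)=435157697830, p(176)=476715857290, p(177)=522115831195, p(178)=571701605655, p(179)=625846753120, p(180)=684957390936, p(181)=749474411781, p(182)=819876908323, p(183)=896684817527.
Final step: p(184) = p(183) + p(182) - p(179) - p(177) + p(172) + p(169) - p(162) - p(158) + p(149) + p(144) - p(133) - p(127) + p(114) + p(107) - p(92) - p(84) + p(67) + p(58) - p(39) - p(29) + p(8)
= 896684817527 + 819876908323 - 625846753120 - 522115831195 + 330495499613 + 250438925115 - 129913904637 - 88751778802 + 37027355200 + 22540654445 - 7346629512 - 3913864295 + 952050665 + 431149389 - 72533807 - 26543660 + 2679689 + 715220 - 31185 - 4565 + 22
= 980462880430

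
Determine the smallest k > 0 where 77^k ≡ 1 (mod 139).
23

139 is prime, so ord(77) divides φ(139) = 138.
Divisors of 138: 1, 2, 3, 6, 23, 46, 69, 138.
Repeated squaring: 77^1 ≡ 77, 77^2 ≡ 91, 77^4 ≡ 80, 77^8 ≡ 6, 77^16 ≡ 36, 77^32 ≡ 45, 77^64 ≡ 79, 77^128 ≡ 125 (mod 139).
Test 77^d mod 139 for each divisor d in increasing order:
77^1 ≡ 77
77^2 ≡ 91
77^3 = 77^2·77^1 ≡ 57
77^6 = 77^4·77^2 ≡ 52
77^23 = 77^16·77^4·77^2·77^1 ≡ 1  ← first divisor giving 1
The order is 23.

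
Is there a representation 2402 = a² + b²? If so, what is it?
1² + 49² (a=1, b=49)

Factorization: 2402 = 2 × 1201
By Fermat: n is sum of two squares iff every prime p ≡ 3 (mod 4) appears to even power.
All primes ≡ 3 (mod 4) appear to even power.
Search a = 0, 1, 2, … for 2402 - a² a perfect square: first hit at a = 1: 2402 - 1 = 2401 = 49².
2402 = 1² + 49² = 1 + 2401 ✓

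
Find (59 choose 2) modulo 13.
8

Using Lucas' theorem:
Write n=59 and k=2 in base 13:
n in base 13: [4, 7]
k in base 13: [0, 2]
C(59,2) mod 13 = ∏ C(n_i, k_i) mod 13
Digit binomials (mod 13): C(4,0) = 1; C(7,2) = 21 ≡ 8
Product: 1 × 8 = 8 ≡ 8 (mod 13)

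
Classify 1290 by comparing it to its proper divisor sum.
abundant

Proper divisors of 1290: sum = 1 + 2 + 3 + 5 + 6 + 10 + 15 + 30 + 43 + 86 + 129 + 215 + 258 + 430 + 645 = 1878
Since 1878 > 1290, 1290 is abundant.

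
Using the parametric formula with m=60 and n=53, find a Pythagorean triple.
(791, 6360, 6409)

Euclid's formula: a = m² - n², b = 2mn, c = m² + n²
m = 60, n = 53
a = 60² - 53² = 3600 - 2809 = 791
b = 2 × 60 × 53 = 6360
c = 60² + 53² = 3600 + 2809 = 6409
Verification: 791² + 6360² = 625681 + 40449600 = 41075281 = 6409² ✓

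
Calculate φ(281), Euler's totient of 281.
280

281 = 281
φ(n) = n × ∏(1 - 1/p) for each prime p dividing n
φ(281) = 281 × (1 - 1/281) = 280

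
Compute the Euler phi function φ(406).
168

406 = 2 × 7 × 29
φ(n) = n × ∏(1 - 1/p) for each prime p dividing n
φ(406) = 406 × (1 - 1/2) × (1 - 1/7) × (1 - 1/29) = 168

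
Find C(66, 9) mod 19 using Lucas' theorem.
1

Using Lucas' theorem:
Write n=66 and k=9 in base 19:
n in base 19: [3, 9]
k in base 19: [0, 9]
C(66,9) mod 19 = ∏ C(n_i, k_i) mod 19
Digit binomials (mod 19): C(3,0) = 1; C(9,9) = 1
Product: 1 × 1 = 1 ≡ 1 (mod 19)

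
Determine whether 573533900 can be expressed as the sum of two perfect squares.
Not possible

Factorization: 573533900 = 2^2 × 5^2 × 179^3
By Fermat: n is sum of two squares iff every prime p ≡ 3 (mod 4) appears to even power.
Prime(s) ≡ 3 (mod 4) with odd exponent: [(179, 3)]
Therefore 573533900 cannot be expressed as a² + b².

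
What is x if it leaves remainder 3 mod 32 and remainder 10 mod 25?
35

Using Chinese Remainder Theorem:
M = 32 × 25 = 800
M1 = 25, M2 = 32
y1 = 25^(-1) mod 32 = 9
y2 = 32^(-1) mod 25 = 18
x = (3×25×9 + 10×32×18) mod 800 = 35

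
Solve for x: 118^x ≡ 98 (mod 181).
103

Baby-step giant-step with step n = ⌈√181⌉ = 14.
Baby steps 118^j mod 181 (j:value) for j=0..13: 0:1, 1:118, 2:168, 3:95, 4:169, 5:32, 6:156, 7:127, 8:144, 9:159, 10:119, 11:105, 12:82, 13:83.
Giant-step multiplier: 118^(-14) ≡ 118^(180-14) = 118^166 ≡ 172 (mod 181).
Giant steps γ_i = 98·172^i mod 181: γ_0=98, γ_1=23, γ_2=155, γ_3=53, γ_4=66, γ_5=130, γ_6=97, γ_7=32 (in table at j=5).
x = i·n + j = 7·14 + 5 = 103.
Check: 118^103 ≡ 98 (mod 181).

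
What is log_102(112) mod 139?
30

Baby-step giant-step with step n = ⌈√139⌉ = 12.
Baby steps 102^j mod 139 (j:value) for j=0..11: 0:1, 1:102, 2:118, 3:82, 4:24, 5:85, 6:52, 7:22, 8:20, 9:94, 10:136, 11:111.
Giant-step multiplier: 102^(-12) ≡ 102^(138-12) = 102^126 ≡ 64 (mod 139).
Giant steps γ_i = 112·64^i mod 139: γ_0=112, γ_1=79, γ_2=52 (in table at j=6).
x = i·n + j = 2·12 + 6 = 30.
Check: 102^30 ≡ 112 (mod 139).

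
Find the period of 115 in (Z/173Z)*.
172

173 is prime, so ord(115) divides φ(173) = 172.
Divisors of 172: 1, 2, 4, 43, 86, 172.
Repeated squaring: 115^1 ≡ 115, 115^2 ≡ 77, 115^4 ≡ 47, 115^8 ≡ 133, 115^16 ≡ 43, 115^32 ≡ 119, 115^64 ≡ 148, 115^128 ≡ 106 (mod 173).
Test 115^d mod 173 for each divisor d in increasing order:
115^1 ≡ 115
115^2 ≡ 77
115^4 ≡ 47
115^43 = 115^32·115^8·115^2·115^1 ≡ 93
115^86 = 115^64·115^16·115^4·115^2 ≡ 172
115^172 = 115^128·115^32·115^8·115^4 ≡ 1  ← first divisor giving 1
The order is 172.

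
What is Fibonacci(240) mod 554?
422

Matrix identity: Q^n = [[F_(n+1), F_n], [F_n, F_(n-1)]] with Q = [[1,1],[1,0]].
n = 240 = 11110000₂. Square-and-multiply, entries mod 554:
Q^1 = [[1,1],[1,0]]
Q^3 = (Q^1)²·Q = [[3,2],[2,1]]
Q^7 = (Q^3)²·Q = [[21,13],[13,8]]
Q^15 = (Q^7)²·Q = [[433,56],[56,377]]
Q^30 = (Q^15)² = [[49,486],[486,117]]
Q^60 = (Q^30)² = [[377,346],[346,31]]
Q^120 = (Q^60)² = [[357,452],[452,459]]
Q^240 = (Q^120)² = [[461,422],[422,39]]
F_240 mod 554 = Q^240[0][1] = 422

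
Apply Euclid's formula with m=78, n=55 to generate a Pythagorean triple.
(3059, 8580, 9109)

Euclid's formula: a = m² - n², b = 2mn, c = m² + n²
m = 78, n = 55
a = 78² - 55² = 6084 - 3025 = 3059
b = 2 × 78 × 55 = 8580
c = 78² + 55² = 6084 + 3025 = 9109
Verification: 3059² + 8580² = 9357481 + 73616400 = 82973881 = 9109² ✓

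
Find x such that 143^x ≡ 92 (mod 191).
86

Baby-step giant-step with step n = ⌈√191⌉ = 14.
Baby steps 143^j mod 191 (j:value) for j=0..13: 0:1, 1:143, 2:12, 3:188, 4:144, 5:155, 6:9, 7:141, 8:108, 9:164, 10:150, 11:58, 12:81, 13:123.
Giant-step multiplier: 143^(-14) ≡ 143^(190-14) = 143^176 ≡ 45 (mod 191).
Giant steps γ_i = 92·45^i mod 191: γ_0=92, γ_1=129, γ_2=75, γ_3=128, γ_4=30, γ_5=13, γ_6=12 (in table at j=2).
x = i·n + j = 6·14 + 2 = 86.
Check: 143^86 ≡ 92 (mod 191).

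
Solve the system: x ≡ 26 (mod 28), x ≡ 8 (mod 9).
26

Using Chinese Remainder Theorem:
M = 28 × 9 = 252
M1 = 9, M2 = 28
y1 = 9^(-1) mod 28 = 25
y2 = 28^(-1) mod 9 = 1
x = (26×9×25 + 8×28×1) mod 252 = 26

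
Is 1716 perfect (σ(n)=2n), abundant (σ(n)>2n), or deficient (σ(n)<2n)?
abundant

Proper divisors of 1716: sum = 1 + 2 + 3 + 4 + 6 + 11 + 12 + 13 + ... + 286 + 429 + 572 + 858 (23 divisors) = 2988
Since 2988 > 1716, 1716 is abundant.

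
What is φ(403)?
360

403 = 13 × 31
φ(n) = n × ∏(1 - 1/p) for each prime p dividing n
φ(403) = 403 × (1 - 1/13) × (1 - 1/31) = 360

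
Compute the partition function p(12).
77

p(n) counts ways to write n as a sum of positive integers (order ignored).
Euler's pentagonal recurrence: p(k) = p(k-1) + p(k-2) - p(k-5) - p(k-7) + p(k-12) + p(k-15) - ... (offsets j(3j∓1)/2, signs ++--, p(0)=1, p(<0)=0).
DP table for k = 0..11: p(0)=1, p(1)=1, p(2)=2, p(3)=3, p(4)=5, p(5)=7, p(6)=11, p(7)=15, p(8)=22, p(9)=30, p(10)=42, p(11)=56.
Final step: p(12) = p(11) + p(10) - p(7) - p(5) + p(0)
= 56 + 42 - 15 - 7 + 1
= 77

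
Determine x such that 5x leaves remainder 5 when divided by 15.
x ≡ 1 (mod 3)

gcd(5, 15) = 5, which divides 5, so solutions exist.
Divide through by 5: x ≡ 1 (mod 3).
The coefficient of x is now 1, so x ≡ 1 (mod 3).
Check: 5 × 1 = 5 ≡ 5 (mod 15).
x ≡ 1 (mod 3), giving 5 solutions mod 15.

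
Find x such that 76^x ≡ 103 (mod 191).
138

Baby-step giant-step with step n = ⌈√191⌉ = 14.
Baby steps 76^j mod 191 (j:value) for j=0..13: 0:1, 1:76, 2:46, 3:58, 4:15, 5:185, 6:117, 7:106, 8:34, 9:101, 10:36, 11:62, 12:128, 13:178.
Giant-step multiplier: 76^(-14) ≡ 76^(190-14) = 76^176 ≡ 81 (mod 191).
Giant steps γ_i = 103·81^i mod 191: γ_0=103, γ_1=130, γ_2=25, γ_3=115, γ_4=147, γ_5=65, γ_6=108, γ_7=153, γ_8=169, γ_9=128 (in table at j=12).
x = i·n + j = 9·14 + 12 = 138.
Check: 76^138 ≡ 103 (mod 191).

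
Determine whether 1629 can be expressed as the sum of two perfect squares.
27² + 30² (a=27, b=30)

Factorization: 1629 = 3^2 × 181
By Fermat: n is sum of two squares iff every prime p ≡ 3 (mod 4) appears to even power.
All primes ≡ 3 (mod 4) appear to even power.
Search a = 0, 1, 2, … for 1629 - a² a perfect square: first hit at a = 27: 1629 - 729 = 900 = 30².
1629 = 27² + 30² = 729 + 900 ✓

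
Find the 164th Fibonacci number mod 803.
476

Matrix identity: Q^n = [[F_(n+1), F_n], [F_n, F_(n-1)]] with Q = [[1,1],[1,0]].
n = 164 = 10100100₂. Square-and-multiply, entries mod 803:
Q^1 = [[1,1],[1,0]]
Q^2 = (Q^1)² = [[2,1],[1,1]]
Q^5 = (Q^2)²·Q = [[8,5],[5,3]]
Q^10 = (Q^5)² = [[89,55],[55,34]]
Q^20 = (Q^10)² = [[507,341],[341,166]]
Q^41 = (Q^20)²·Q = [[573,738],[738,638]]
Q^82 = (Q^41)² = [[112,782],[782,133]]
Q^164 = (Q^82)² = [[137,476],[476,464]]
F_164 mod 803 = Q^164[0][1] = 476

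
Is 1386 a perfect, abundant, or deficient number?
abundant

Proper divisors of 1386: sum = 1 + 2 + 3 + 6 + 7 + 9 + 11 + 14 + ... + 198 + 231 + 462 + 693 (23 divisors) = 2358
Since 2358 > 1386, 1386 is abundant.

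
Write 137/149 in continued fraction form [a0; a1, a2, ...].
[0; 1, 11, 2, 2, 2]

Euclidean algorithm steps:
137 = 0 × 149 + 137
149 = 1 × 137 + 12
137 = 11 × 12 + 5
12 = 2 × 5 + 2
5 = 2 × 2 + 1
2 = 2 × 1 + 0
Continued fraction: [0; 1, 11, 2, 2, 2]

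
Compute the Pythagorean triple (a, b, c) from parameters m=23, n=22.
(45, 1012, 1013)

Euclid's formula: a = m² - n², b = 2mn, c = m² + n²
m = 23, n = 22
a = 23² - 22² = 529 - 484 = 45
b = 2 × 23 × 22 = 1012
c = 23² + 22² = 529 + 484 = 1013
Verification: 45² + 1012² = 2025 + 1024144 = 1026169 = 1013² ✓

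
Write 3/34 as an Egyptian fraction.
1/12 + 1/204

Greedy algorithm:
3/34: ceiling(34/3) = 12, use 1/12
1/204: ceiling(204/1) = 204, use 1/204
Result: 3/34 = 1/12 + 1/204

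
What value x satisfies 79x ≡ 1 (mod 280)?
39

gcd(79, 280) = 1, so the inverse exists.
Extended Euclidean algorithm on (280, 79):
280 = 3 × 79 + 43  ⟹  43 = (1)·280 + (-3)·79
79 = 1 × 43 + 36  ⟹  36 = (-1)·280 + (4)·79
43 = 1 × 36 + 7  ⟹  7 = (2)·280 + (-7)·79
36 = 5 × 7 + 1  ⟹  1 = (-11)·280 + (39)·79
So (39)·79 ≡ 1 (mod 280), i.e. 79^(-1) ≡ 39 (mod 280).
Check: 79 × 39 = 3081 ≡ 1 (mod 280)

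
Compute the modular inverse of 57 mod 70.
43

gcd(57, 70) = 1, so the inverse exists.
Extended Euclidean algorithm on (70, 57):
70 = 1 × 57 + 13  ⟹  13 = (1)·70 + (-1)·57
57 = 4 × 13 + 5  ⟹  5 = (-4)·70 + (5)·57
13 = 2 × 5 + 3  ⟹  3 = (9)·70 + (-11)·57
5 = 1 × 3 + 2  ⟹  2 = (-13)·70 + (16)·57
3 = 1 × 2 + 1  ⟹  1 = (22)·70 + (-27)·57
So (-27)·57 ≡ 1 (mod 70), i.e. 57^(-1) ≡ -27 ≡ 43 (mod 70).
Check: 57 × 43 = 2451 ≡ 1 (mod 70)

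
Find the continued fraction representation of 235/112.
[2; 10, 5, 2]

Euclidean algorithm steps:
235 = 2 × 112 + 11
112 = 10 × 11 + 2
11 = 5 × 2 + 1
2 = 2 × 1 + 0
Continued fraction: [2; 10, 5, 2]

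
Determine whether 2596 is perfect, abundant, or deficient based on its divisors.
deficient

Proper divisors of 2596: sum = 1 + 2 + 4 + 11 + 22 + 44 + 59 + 118 + 236 + 649 + 1298 = 2444
Since 2444 < 2596, 2596 is deficient.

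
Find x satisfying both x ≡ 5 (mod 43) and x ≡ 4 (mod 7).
263

Using Chinese Remainder Theorem:
M = 43 × 7 = 301
M1 = 7, M2 = 43
y1 = 7^(-1) mod 43 = 37
y2 = 43^(-1) mod 7 = 1
x = (5×7×37 + 4×43×1) mod 301 = 263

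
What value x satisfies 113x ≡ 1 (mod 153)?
65

gcd(113, 153) = 1, so the inverse exists.
Extended Euclidean algorithm on (153, 113):
153 = 1 × 113 + 40  ⟹  40 = (1)·153 + (-1)·113
113 = 2 × 40 + 33  ⟹  33 = (-2)·153 + (3)·113
40 = 1 × 33 + 7  ⟹  7 = (3)·153 + (-4)·113
33 = 4 × 7 + 5  ⟹  5 = (-14)·153 + (19)·113
7 = 1 × 5 + 2  ⟹  2 = (17)·153 + (-23)·113
5 = 2 × 2 + 1  ⟹  1 = (-48)·153 + (65)·113
So (65)·113 ≡ 1 (mod 153), i.e. 113^(-1) ≡ 65 (mod 153).
Check: 113 × 65 = 7345 ≡ 1 (mod 153)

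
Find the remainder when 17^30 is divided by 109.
46

Repeated squaring. Binary of 30 = 11110.
17^1 ≡ 17 (mod 109); 17^2 ≡ 71 (mod 109); 17^4 ≡ 27 (mod 109); 17^8 ≡ 75 (mod 109); 17^16 ≡ 66 (mod 109)
17^30 = 17^2 × 17^4 × 17^8 × 17^16 ≡ 46 (mod 109)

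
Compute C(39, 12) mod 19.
0

Using Lucas' theorem:
Write n=39 and k=12 in base 19:
n in base 19: [2, 1]
k in base 19: [0, 12]
C(39,12) mod 19 = ∏ C(n_i, k_i) mod 19
Digit binomials (mod 19): C(2,0) = 1; C(1,12) = 0 (k_i > n_i)
Product: 1 × 0 = 0 ≡ 0 (mod 19)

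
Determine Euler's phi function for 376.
184

376 = 2^3 × 47
φ(n) = n × ∏(1 - 1/p) for each prime p dividing n
φ(376) = 376 × (1 - 1/2) × (1 - 1/47) = 184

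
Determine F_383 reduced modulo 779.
613

Matrix identity: Q^n = [[F_(n+1), F_n], [F_n, F_(n-1)]] with Q = [[1,1],[1,0]].
n = 383 = 101111111₂. Square-and-multiply, entries mod 779:
Q^1 = [[1,1],[1,0]]
Q^2 = (Q^1)² = [[2,1],[1,1]]
Q^5 = (Q^2)²·Q = [[8,5],[5,3]]
Q^11 = (Q^5)²·Q = [[144,89],[89,55]]
Q^23 = (Q^11)²·Q = [[407,613],[613,573]]
Q^47 = (Q^23)²·Q = [[144,13],[13,131]]
Q^95 = (Q^47)²·Q = [[331,651],[651,459]]
Q^191 = (Q^95)²·Q = [[676,526],[526,150]]
Q^383 = (Q^191)²·Q = [[407,613],[613,573]]
F_383 mod 779 = Q^383[0][1] = 613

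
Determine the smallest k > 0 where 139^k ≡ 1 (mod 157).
156

157 is prime, so ord(139) divides φ(157) = 156.
Divisors of 156: 1, 2, 3, 4, 6, 12, 13, 26, 39, 52, 78, 156.
Repeated squaring: 139^1 ≡ 139, 139^2 ≡ 10, 139^4 ≡ 100, 139^8 ≡ 109, 139^16 ≡ 106, 139^32 ≡ 89, 139^64 ≡ 71, 139^128 ≡ 17 (mod 157).
Test 139^d mod 157 for each divisor d in increasing order:
139^1 ≡ 139
139^2 ≡ 10
139^3 = 139^2·139^1 ≡ 134
139^4 ≡ 100
139^6 = 139^4·139^2 ≡ 58
139^12 = 139^8·139^4 ≡ 67
139^13 = 139^8·139^4·139^1 ≡ 50
139^26 = 139^16·139^8·139^2 ≡ 145
139^39 = 139^32·139^4·139^2·139^1 ≡ 28
139^52 = 139^32·139^16·139^4 ≡ 144
139^78 = 139^64·139^8·139^4·139^2 ≡ 156
139^156 = 139^128·139^16·139^8·139^4 ≡ 1  ← first divisor giving 1
The order is 156.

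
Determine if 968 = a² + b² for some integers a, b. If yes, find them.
22² + 22² (a=22, b=22)

Factorization: 968 = 2^3 × 11^2
By Fermat: n is sum of two squares iff every prime p ≡ 3 (mod 4) appears to even power.
All primes ≡ 3 (mod 4) appear to even power.
Search a = 0, 1, 2, … for 968 - a² a perfect square: first hit at a = 22: 968 - 484 = 484 = 22².
968 = 22² + 22² = 484 + 484 ✓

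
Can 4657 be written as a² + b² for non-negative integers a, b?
39² + 56² (a=39, b=56)

Factorization: 4657 = 4657
By Fermat: n is sum of two squares iff every prime p ≡ 3 (mod 4) appears to even power.
All primes ≡ 3 (mod 4) appear to even power.
Search a = 0, 1, 2, … for 4657 - a² a perfect square: first hit at a = 39: 4657 - 1521 = 3136 = 56².
4657 = 39² + 56² = 1521 + 3136 ✓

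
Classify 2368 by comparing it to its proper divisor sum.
abundant

Proper divisors of 2368: sum = 1 + 2 + 4 + 8 + 16 + 32 + 37 + 64 + 74 + 148 + 296 + 592 + 1184 = 2458
Since 2458 > 2368, 2368 is abundant.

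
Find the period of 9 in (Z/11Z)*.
5

11 is prime, so ord(9) divides φ(11) = 10.
Divisors of 10: 1, 2, 5, 10.
Repeated squaring: 9^1 ≡ 9, 9^2 ≡ 4, 9^4 ≡ 5, 9^8 ≡ 3 (mod 11).
Test 9^d mod 11 for each divisor d in increasing order:
9^1 ≡ 9
9^2 ≡ 4
9^5 = 9^4·9^1 ≡ 1  ← first divisor giving 1
The order is 5.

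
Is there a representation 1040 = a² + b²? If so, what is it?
4² + 32² (a=4, b=32)

Factorization: 1040 = 2^4 × 5 × 13
By Fermat: n is sum of two squares iff every prime p ≡ 3 (mod 4) appears to even power.
All primes ≡ 3 (mod 4) appear to even power.
Search a = 0, 1, 2, … for 1040 - a² a perfect square: first hit at a = 4: 1040 - 16 = 1024 = 32².
1040 = 4² + 32² = 16 + 1024 ✓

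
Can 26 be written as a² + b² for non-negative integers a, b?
1² + 5² (a=1, b=5)

Factorization: 26 = 2 × 13
By Fermat: n is sum of two squares iff every prime p ≡ 3 (mod 4) appears to even power.
All primes ≡ 3 (mod 4) appear to even power.
Search a = 0, 1, 2, … for 26 - a² a perfect square: first hit at a = 1: 26 - 1 = 25 = 5².
26 = 1² + 5² = 1 + 25 ✓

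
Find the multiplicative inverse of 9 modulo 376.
209

gcd(9, 376) = 1, so the inverse exists.
Extended Euclidean algorithm on (376, 9):
376 = 41 × 9 + 7  ⟹  7 = (1)·376 + (-41)·9
9 = 1 × 7 + 2  ⟹  2 = (-1)·376 + (42)·9
7 = 3 × 2 + 1  ⟹  1 = (4)·376 + (-167)·9
So (-167)·9 ≡ 1 (mod 376), i.e. 9^(-1) ≡ -167 ≡ 209 (mod 376).
Check: 9 × 209 = 1881 ≡ 1 (mod 376)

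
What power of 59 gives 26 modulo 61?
11

Baby-step giant-step with step n = ⌈√61⌉ = 8.
Baby steps 59^j mod 61 (j:value) for j=0..7: 0:1, 1:59, 2:4, 3:53, 4:16, 5:29, 6:3, 7:55.
Giant-step multiplier: 59^(-8) ≡ 59^(60-8) = 59^52 ≡ 56 (mod 61).
Giant steps γ_i = 26·56^i mod 61: γ_0=26, γ_1=53 (in table at j=3).
x = i·n + j = 1·8 + 3 = 11.
Check: 59^11 ≡ 26 (mod 61).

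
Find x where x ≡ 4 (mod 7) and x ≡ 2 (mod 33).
200

Using Chinese Remainder Theorem:
M = 7 × 33 = 231
M1 = 33, M2 = 7
y1 = 33^(-1) mod 7 = 3
y2 = 7^(-1) mod 33 = 19
x = (4×33×3 + 2×7×19) mod 231 = 200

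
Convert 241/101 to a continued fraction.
[2; 2, 1, 1, 2, 3, 2]

Euclidean algorithm steps:
241 = 2 × 101 + 39
101 = 2 × 39 + 23
39 = 1 × 23 + 16
23 = 1 × 16 + 7
16 = 2 × 7 + 2
7 = 3 × 2 + 1
2 = 2 × 1 + 0
Continued fraction: [2; 2, 1, 1, 2, 3, 2]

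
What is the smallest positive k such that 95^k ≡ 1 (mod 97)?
48

97 is prime, so ord(95) divides φ(97) = 96.
Divisors of 96: 1, 2, 3, 4, 6, 8, 12, 16, 24, 32, 48, 96.
Repeated squaring: 95^1 ≡ 95, 95^2 ≡ 4, 95^4 ≡ 16, 95^8 ≡ 62, 95^16 ≡ 61, 95^32 ≡ 35, 95^64 ≡ 61 (mod 97).
Test 95^d mod 97 for each divisor d in increasing order:
95^1 ≡ 95
95^2 ≡ 4
95^3 = 95^2·95^1 ≡ 89
95^4 ≡ 16
95^6 = 95^4·95^2 ≡ 64
95^8 ≡ 62
95^12 = 95^8·95^4 ≡ 22
95^16 ≡ 61
95^24 = 95^16·95^8 ≡ 96
95^32 ≡ 35
95^48 = 95^32·95^16 ≡ 1  ← first divisor giving 1
The order is 48.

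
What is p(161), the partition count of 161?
118159068427

p(n) counts ways to write n as a sum of positive integers (order ignored).
Euler's pentagonal recurrence: p(k) = p(k-1) + p(k-2) - p(k-5) - p(k-7) + p(k-12) + p(k-15) - ... (offsets j(3j∓1)/2, signs ++--, p(0)=1, p(<0)=0).
DP table for k = 0..160: p(0)=1, p(1)=1, p(2)=2, p(3)=3, p(4)=5, p(5)=7, p(6)=11, p(7)=15, p(8)=22, p(9)=30, p(10)=42, p(11)=56, p(12)=77, p(13)=101, p(14)=135, p(15)=176, p(16)=231, p(17)=297, p(18)=385, p(19)=490, p(20)=627, p(21)=792, p(22)=1002, p(23)=1255, p(24)=1575, p(25)=1958, p(26)=2436, p(27)=3010, p(28)=3718, p(29)=4565, p(30)=5604, p(31)=6842, p(32)=8349, p(33)=10143, p(34)=12310, p(35)=14883, p(36)=17977, p(37)=21637, p(38)=26015, p(39)=31185, p(40)=37338, p(41)=44583, p(42)=53174, p(43)=63261, p(44)=75175, p(45)=89134, p(46)=105558, p(47)=124754, p(48)=147273, p(49)=173525, p(50)=204226, p(51)=239943, p(52)=281589, p(53)=329931, p(54)=386155, p(55)=451276, p(56)=526823, p(57)=614154, p(58)=715220, p(59)=831820, p(60)=966467, p(61)=1121505, p(62)=1300156, p(63)=1505499, p(64)=1741630, p(65)=2012558, p(66)=2323520, p(67)=2679689, p(68)=3087735, p(69)=3554345, p(70)=4087968, p(71)=4697205, p(72)=5392783, p(73)=6185689, p(74)=7089500, p(75)=8118264, p(76)=9289091, p(77)=10619863, p(78)=12132164, p(79)=13848650, p(80)=15796476, p(81)=18004327, p(82)=20506255, p(83)=23338469, p(84)=26543660, p(85)=30167357, p(86)=34262962, p(87)=38887673, p(88)=44108109, p(89)=49995925, p(90)=56634173, p(91)=64112359, p(92)=72533807, p(93)=82010177, p(94)=92669720, p(95)=104651419, p(96)=118114304, p(97)=133230930, p(98)=150198136, p(99)=169229875, p(100)=190569292, p(101)=214481126, p(102)=241265379, p(103)=271248950, p(104)=304801365, p(105)=342325709, p(106)=384276336, p(107)=431149389, p(108)=483502844, p(109)=541946240, p(110)=607163746, p(111)=679903203, p(112)=761002156, p(113)=851376628, p(114)=952050665, p(115)=1064144451, p(116)=1188908248, p(117)=1327710076, p(118)=1482074143, p(119)=1653668665, p(120)=1844349560, p(121)=2056148051, p(122)=2291320912, p(123)=2552338241, p(124)=2841940500, p(125)=3163127352, p(126)=3519222692, p(127)=3913864295, p(128)=4351078600, p(129)=4835271870, p(130)=5371315400, p(131)=5964539504, p(132)=6620830889, p(133)=7346629512, p(134)=8149040695, p(135)=9035836076, p(136)=10015581680, p(137)=11097645016, p(138)=12292341831, p(139)=13610949895, p(140)=15065878135, p(141)=16670689208, p(142)=18440293320, p(143)=20390982757, p(144)=22540654445, p(145)=24908858009, p(146)=27517052599, p(147)=30388671978, p(148)=33549419497, p(149)=37027355200, p(150)=40853235313, p(151)=45060624582, p(152)=49686288421, p(153)=54770336324, p(154)=60356673280, p(155)=66493182097, p(156)=73232243759, p(157)=80630964769, p(158)=88751778802, p(159)=97662728555, p(160)=107438159466.
Final step: p(161) = p(160) + p(159) - p(156) - p(154) + p(149) + p(146) - p(139) - p(135) + p(126) + p(121) - p(110) - p(104) + p(91) + p(84) - p(69) - p(61) + p(44) + p(35) - p(16) - p(6)
= 107438159466 + 97662728555 - 73232243759 - 60356673280 + 37027355200 + 27517052599 - 13610949895 - 9035836076 + 3519222692 + 2056148051 - 607163746 - 304801365 + 64112359 + 26543660 - 3554345 - 1121505 + 75175 + 14883 - 231 - 11
= 118159068427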